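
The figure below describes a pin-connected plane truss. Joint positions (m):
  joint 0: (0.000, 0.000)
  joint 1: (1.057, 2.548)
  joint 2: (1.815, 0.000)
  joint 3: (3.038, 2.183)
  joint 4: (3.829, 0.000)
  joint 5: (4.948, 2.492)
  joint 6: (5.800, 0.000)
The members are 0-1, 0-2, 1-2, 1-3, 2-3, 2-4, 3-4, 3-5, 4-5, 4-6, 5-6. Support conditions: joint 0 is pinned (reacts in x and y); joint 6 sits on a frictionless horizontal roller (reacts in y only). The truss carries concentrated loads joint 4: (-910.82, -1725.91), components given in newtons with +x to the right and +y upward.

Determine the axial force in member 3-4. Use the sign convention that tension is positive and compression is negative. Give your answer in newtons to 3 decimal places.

456.610

N=7 nodes, M=11 members, R=3 reactions → 2N=14, M+R=14
member 0 (0-1): L=2.7585, (cx,cy)=(0.3832,0.9237)
member 1 (0-2): L=1.8150, (cx,cy)=(1.0000,0.0000)
member 2 (1-2): L=2.6584, (cx,cy)=(0.2851,-0.9585)
member 3 (1-3): L=2.0143, (cx,cy)=(0.9834,-0.1812)
member 4 (2-3): L=2.5022, (cx,cy)=(0.4888,0.8724)
member 5 (2-4): L=2.0140, (cx,cy)=(1.0000,0.0000)
member 6 (3-4): L=2.3219, (cx,cy)=(0.3407,-0.9402)
member 7 (3-5): L=1.9348, (cx,cy)=(0.9872,0.1597)
member 8 (4-5): L=2.7317, (cx,cy)=(0.4096,0.9122)
member 9 (4-6): L=1.9710, (cx,cy)=(1.0000,0.0000)
member 10 (5-6): L=2.6336, (cx,cy)=(0.3235,-0.9462)
solve A·x = −loads:
  F[0-1] = -634.9754 N (compression)
  F[0-2] = -667.5143 N (compression)
  F[1-2] = +696.8832 N (tension)
  F[1-3] = -449.4541 N (compression)
  F[2-3] = -765.6347 N (compression)
  F[2-4] = -94.5933 N (compression)
  F[3-4] = +456.6103 N (tension)
  F[3-5] = -984.4155 N (compression)
  F[4-5] = +1421.3351 N (tension)
  F[4-6] = +389.5535 N (tension)
  F[5-6] = -1204.1512 N (compression)
  Rx@0 = +910.8200 N
  Ry@0 = +586.5118 N
  Ry@6 = +1139.3982 N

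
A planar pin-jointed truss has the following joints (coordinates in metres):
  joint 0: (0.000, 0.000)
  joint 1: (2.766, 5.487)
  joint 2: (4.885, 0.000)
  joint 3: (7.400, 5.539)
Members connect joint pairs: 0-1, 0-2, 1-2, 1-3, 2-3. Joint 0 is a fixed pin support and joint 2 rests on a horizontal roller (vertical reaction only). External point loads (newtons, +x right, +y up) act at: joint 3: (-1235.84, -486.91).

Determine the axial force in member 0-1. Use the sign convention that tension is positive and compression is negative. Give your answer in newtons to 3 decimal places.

-1288.540

N=4 nodes, M=5 members, R=3 reactions → 2N=8, M+R=8
member 0 (0-1): L=6.1447, (cx,cy)=(0.4501,0.8930)
member 1 (0-2): L=4.8850, (cx,cy)=(1.0000,0.0000)
member 2 (1-2): L=5.8819, (cx,cy)=(0.3603,-0.9329)
member 3 (1-3): L=4.6343, (cx,cy)=(0.9999,0.0112)
member 4 (2-3): L=6.0832, (cx,cy)=(0.4134,0.9105)
solve A·x = −loads:
  F[0-1] = -1288.5402 N (compression)
  F[0-2] = -655.8159 N (compression)
  F[1-2] = +1221.1628 N (tension)
  F[1-3] = -1020.0180 N (compression)
  F[2-3] = -522.1815 N (compression)
  Rx@0 = +1235.8400 N
  Ry@0 = +1150.6119 N
  Ry@2 = -663.7019 N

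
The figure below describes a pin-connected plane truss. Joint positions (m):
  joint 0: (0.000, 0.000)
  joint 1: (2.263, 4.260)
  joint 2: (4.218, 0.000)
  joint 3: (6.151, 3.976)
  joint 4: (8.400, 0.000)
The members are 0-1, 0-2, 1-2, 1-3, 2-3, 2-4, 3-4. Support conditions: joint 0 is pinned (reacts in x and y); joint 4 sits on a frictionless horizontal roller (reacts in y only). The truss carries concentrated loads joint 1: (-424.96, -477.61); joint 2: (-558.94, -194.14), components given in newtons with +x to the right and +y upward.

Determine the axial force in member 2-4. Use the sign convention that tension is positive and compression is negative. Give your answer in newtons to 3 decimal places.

6.019

N=5 nodes, M=7 members, R=3 reactions → 2N=10, M+R=10
member 0 (0-1): L=4.8238, (cx,cy)=(0.4691,0.8831)
member 1 (0-2): L=4.2180, (cx,cy)=(1.0000,0.0000)
member 2 (1-2): L=4.6872, (cx,cy)=(0.4171,-0.9089)
member 3 (1-3): L=3.8984, (cx,cy)=(0.9973,-0.0729)
member 4 (2-3): L=4.4210, (cx,cy)=(0.4372,0.8993)
member 5 (2-4): L=4.1820, (cx,cy)=(1.0000,0.0000)
member 6 (3-4): L=4.5680, (cx,cy)=(0.4923,-0.8704)
solve A·x = −loads:
  F[0-1] = -748.6006 N (compression)
  F[0-2] = -632.7052 N (compression)
  F[1-2] = +202.7683 N (tension)
  F[1-3] = -10.8373 N (compression)
  F[2-3] = +10.9540 N (tension)
  F[2-4] = +6.0190 N (tension)
  F[3-4] = -12.2254 N (compression)
  Rx@0 = +983.9000 N
  Ry@0 = +661.1090 N
  Ry@4 = +10.6410 N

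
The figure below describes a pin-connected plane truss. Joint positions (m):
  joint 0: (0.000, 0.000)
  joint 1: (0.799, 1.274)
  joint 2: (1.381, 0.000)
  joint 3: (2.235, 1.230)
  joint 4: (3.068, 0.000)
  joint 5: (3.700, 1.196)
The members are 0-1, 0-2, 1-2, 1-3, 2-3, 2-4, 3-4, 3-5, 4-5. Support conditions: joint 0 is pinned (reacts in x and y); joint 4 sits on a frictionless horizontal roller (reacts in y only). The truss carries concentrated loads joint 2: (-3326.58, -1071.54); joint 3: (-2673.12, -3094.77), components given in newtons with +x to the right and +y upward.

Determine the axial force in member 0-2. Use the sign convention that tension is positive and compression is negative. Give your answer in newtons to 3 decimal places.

N=6 nodes, M=9 members, R=3 reactions → 2N=12, M+R=12
member 0 (0-1): L=1.5038, (cx,cy)=(0.5313,0.8472)
member 1 (0-2): L=1.3810, (cx,cy)=(1.0000,0.0000)
member 2 (1-2): L=1.4006, (cx,cy)=(0.4155,-0.9096)
member 3 (1-3): L=1.4367, (cx,cy)=(0.9995,-0.0306)
member 4 (2-3): L=1.4974, (cx,cy)=(0.5703,0.8214)
member 5 (2-4): L=1.6870, (cx,cy)=(1.0000,0.0000)
member 6 (3-4): L=1.4855, (cx,cy)=(0.5607,-0.8280)
member 7 (3-5): L=1.4654, (cx,cy)=(0.9997,-0.0232)
member 8 (4-5): L=1.3527, (cx,cy)=(0.4672,0.8841)
solve A·x = −loads:
  F[0-1] = -2952.3559 N (compression)
  F[0-2] = -4431.0740 N (compression)
  F[1-2] = +2842.4214 N (tension)
  F[1-3] = -2751.0094 N (compression)
  F[2-3] = -1842.9946 N (compression)
  F[2-4] = +1127.6969 N (tension)
  F[3-4] = -2011.0728 N (compression)
  F[3-5] = +0.0000 N (tension)
  F[4-5] = -0.0000 N (compression)
  Rx@0 = +5999.7000 N
  Ry@0 = +2501.1633 N
  Ry@4 = +1665.1467 N

-4431.074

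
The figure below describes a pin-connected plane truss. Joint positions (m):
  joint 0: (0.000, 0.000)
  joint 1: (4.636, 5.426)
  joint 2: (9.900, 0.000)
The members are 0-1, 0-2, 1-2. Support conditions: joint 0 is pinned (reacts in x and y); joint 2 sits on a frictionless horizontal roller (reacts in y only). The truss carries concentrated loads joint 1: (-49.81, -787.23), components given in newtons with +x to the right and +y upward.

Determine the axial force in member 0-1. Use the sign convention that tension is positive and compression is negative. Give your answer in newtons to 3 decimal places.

-586.470

N=3 nodes, M=3 members, R=3 reactions → 2N=6, M+R=6
member 0 (0-1): L=7.1368, (cx,cy)=(0.6496,0.7603)
member 1 (0-2): L=9.9000, (cx,cy)=(1.0000,0.0000)
member 2 (1-2): L=7.5598, (cx,cy)=(0.6963,-0.7177)
solve A·x = −loads:
  F[0-1] = -586.4696 N (compression)
  F[0-2] = +331.1551 N (tension)
  F[1-2] = -475.5849 N (compression)
  Rx@0 = +49.8100 N
  Ry@0 = +445.8836 N
  Ry@2 = +341.3464 N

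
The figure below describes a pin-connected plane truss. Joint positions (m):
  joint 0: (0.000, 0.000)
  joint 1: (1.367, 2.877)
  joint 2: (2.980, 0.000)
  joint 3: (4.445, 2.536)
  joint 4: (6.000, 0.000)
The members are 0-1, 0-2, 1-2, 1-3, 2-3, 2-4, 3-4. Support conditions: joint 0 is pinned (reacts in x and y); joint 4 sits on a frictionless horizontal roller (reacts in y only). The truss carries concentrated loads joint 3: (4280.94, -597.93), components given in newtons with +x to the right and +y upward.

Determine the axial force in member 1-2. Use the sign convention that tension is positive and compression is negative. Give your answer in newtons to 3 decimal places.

-2128.799

N=5 nodes, M=7 members, R=3 reactions → 2N=10, M+R=10
member 0 (0-1): L=3.1853, (cx,cy)=(0.4292,0.9032)
member 1 (0-2): L=2.9800, (cx,cy)=(1.0000,0.0000)
member 2 (1-2): L=3.2983, (cx,cy)=(0.4890,-0.8723)
member 3 (1-3): L=3.0968, (cx,cy)=(0.9939,-0.1101)
member 4 (2-3): L=2.9287, (cx,cy)=(0.5002,0.8659)
member 5 (2-4): L=3.0200, (cx,cy)=(1.0000,0.0000)
member 6 (3-4): L=2.9748, (cx,cy)=(0.5227,-0.8525)
solve A·x = −loads:
  F[0-1] = +1831.7093 N (tension)
  F[0-2] = +3494.8332 N (tension)
  F[1-2] = -2128.7988 N (compression)
  F[1-3] = +1838.3474 N (tension)
  F[2-3] = +2144.4389 N (tension)
  F[2-4] = +1381.0909 N (tension)
  F[3-4] = -2642.0853 N (compression)
  Rx@0 = -4280.9400 N
  Ry@0 = -1654.4471 N
  Ry@4 = +2252.3771 N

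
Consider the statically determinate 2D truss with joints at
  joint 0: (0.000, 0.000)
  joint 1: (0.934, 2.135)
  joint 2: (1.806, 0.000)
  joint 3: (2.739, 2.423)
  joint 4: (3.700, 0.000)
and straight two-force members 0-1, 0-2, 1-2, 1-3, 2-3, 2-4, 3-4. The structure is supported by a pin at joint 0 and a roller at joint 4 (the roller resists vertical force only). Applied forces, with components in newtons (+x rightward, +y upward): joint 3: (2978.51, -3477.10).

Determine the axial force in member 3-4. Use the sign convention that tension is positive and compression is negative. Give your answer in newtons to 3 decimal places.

N=5 nodes, M=7 members, R=3 reactions → 2N=10, M+R=10
member 0 (0-1): L=2.3304, (cx,cy)=(0.4008,0.9162)
member 1 (0-2): L=1.8060, (cx,cy)=(1.0000,0.0000)
member 2 (1-2): L=2.3062, (cx,cy)=(0.3781,-0.9258)
member 3 (1-3): L=1.8278, (cx,cy)=(0.9875,0.1576)
member 4 (2-3): L=2.5964, (cx,cy)=(0.3593,0.9332)
member 5 (2-4): L=1.8940, (cx,cy)=(1.0000,0.0000)
member 6 (3-4): L=2.6066, (cx,cy)=(0.3687,-0.9296)
solve A·x = −loads:
  F[0-1] = +1143.2578 N (tension)
  F[0-2] = +2520.2965 N (tension)
  F[1-2] = -988.0471 N (compression)
  F[1-3] = +842.3251 N (tension)
  F[2-3] = +980.1639 N (tension)
  F[2-4] = +1794.4941 N (tension)
  F[3-4] = -4867.3861 N (compression)
  Rx@0 = -2978.5100 N
  Ry@0 = -1047.4153 N
  Ry@4 = +4524.5153 N

-4867.386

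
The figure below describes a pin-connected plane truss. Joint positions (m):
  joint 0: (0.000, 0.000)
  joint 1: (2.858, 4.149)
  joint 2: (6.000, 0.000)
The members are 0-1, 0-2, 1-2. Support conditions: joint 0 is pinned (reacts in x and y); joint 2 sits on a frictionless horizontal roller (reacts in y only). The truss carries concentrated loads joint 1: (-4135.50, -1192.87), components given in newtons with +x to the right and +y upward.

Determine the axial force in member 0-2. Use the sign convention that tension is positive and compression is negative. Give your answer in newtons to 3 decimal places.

-1735.328

N=3 nodes, M=3 members, R=3 reactions → 2N=6, M+R=6
member 0 (0-1): L=5.0381, (cx,cy)=(0.5673,0.8235)
member 1 (0-2): L=6.0000, (cx,cy)=(1.0000,0.0000)
member 2 (1-2): L=5.2045, (cx,cy)=(0.6037,-0.7972)
solve A·x = −loads:
  F[0-1] = -4231.0308 N (compression)
  F[0-2] = -1735.3280 N (compression)
  F[1-2] = +2874.4235 N (tension)
  Rx@0 = +4135.5000 N
  Ry@0 = +3484.3645 N
  Ry@2 = -2291.4945 N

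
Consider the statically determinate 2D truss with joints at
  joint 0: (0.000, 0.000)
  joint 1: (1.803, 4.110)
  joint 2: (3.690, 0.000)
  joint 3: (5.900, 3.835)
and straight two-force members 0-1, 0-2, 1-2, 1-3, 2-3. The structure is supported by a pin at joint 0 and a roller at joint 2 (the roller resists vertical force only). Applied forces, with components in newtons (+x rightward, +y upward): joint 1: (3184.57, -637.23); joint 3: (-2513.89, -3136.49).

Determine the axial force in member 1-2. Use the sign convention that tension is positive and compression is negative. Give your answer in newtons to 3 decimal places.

N=4 nodes, M=5 members, R=3 reactions → 2N=8, M+R=8
member 0 (0-1): L=4.4881, (cx,cy)=(0.4017,0.9158)
member 1 (0-2): L=3.6900, (cx,cy)=(1.0000,0.0000)
member 2 (1-2): L=4.5225, (cx,cy)=(0.4172,-0.9088)
member 3 (1-3): L=4.1062, (cx,cy)=(0.9978,-0.0670)
member 4 (2-3): L=4.4262, (cx,cy)=(0.4993,0.8664)
solve A·x = −loads:
  F[0-1] = +2715.7754 N (tension)
  F[0-2] = -420.3294 N (compression)
  F[1-2] = -3387.5417 N (compression)
  F[1-3] = -681.6443 N (compression)
  F[2-3] = -3672.7040 N (compression)
  Rx@0 = -670.6800 N
  Ry@0 = -2486.9931 N
  Ry@2 = +6260.7131 N

-3387.542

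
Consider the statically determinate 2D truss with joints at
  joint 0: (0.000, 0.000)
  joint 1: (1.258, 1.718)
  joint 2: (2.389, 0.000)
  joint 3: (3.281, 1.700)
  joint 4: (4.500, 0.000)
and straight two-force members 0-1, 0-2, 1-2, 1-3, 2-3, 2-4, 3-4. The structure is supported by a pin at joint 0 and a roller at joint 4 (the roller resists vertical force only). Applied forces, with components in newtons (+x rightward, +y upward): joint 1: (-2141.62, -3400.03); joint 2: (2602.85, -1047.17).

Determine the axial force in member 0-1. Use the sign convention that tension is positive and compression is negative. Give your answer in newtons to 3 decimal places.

N=5 nodes, M=7 members, R=3 reactions → 2N=10, M+R=10
member 0 (0-1): L=2.1293, (cx,cy)=(0.5908,0.8068)
member 1 (0-2): L=2.3890, (cx,cy)=(1.0000,0.0000)
member 2 (1-2): L=2.0569, (cx,cy)=(0.5499,-0.8353)
member 3 (1-3): L=2.0231, (cx,cy)=(1.0000,-0.0089)
member 4 (2-3): L=1.9198, (cx,cy)=(0.4646,0.8855)
member 5 (2-4): L=2.1110, (cx,cy)=(1.0000,0.0000)
member 6 (3-4): L=2.0919, (cx,cy)=(0.5827,-0.8127)
solve A·x = −loads:
  F[0-1] = -4658.2651 N (compression)
  F[0-2] = +3213.3025 N (tension)
  F[1-2] = +438.1188 N (tension)
  F[1-3] = -851.3931 N (compression)
  F[2-3] = +769.3125 N (tension)
  F[2-4] = +493.9139 N (tension)
  F[3-4] = -847.5869 N (compression)
  Rx@0 = -461.2300 N
  Ry@0 = +3758.3947 N
  Ry@4 = +688.8053 N

-4658.265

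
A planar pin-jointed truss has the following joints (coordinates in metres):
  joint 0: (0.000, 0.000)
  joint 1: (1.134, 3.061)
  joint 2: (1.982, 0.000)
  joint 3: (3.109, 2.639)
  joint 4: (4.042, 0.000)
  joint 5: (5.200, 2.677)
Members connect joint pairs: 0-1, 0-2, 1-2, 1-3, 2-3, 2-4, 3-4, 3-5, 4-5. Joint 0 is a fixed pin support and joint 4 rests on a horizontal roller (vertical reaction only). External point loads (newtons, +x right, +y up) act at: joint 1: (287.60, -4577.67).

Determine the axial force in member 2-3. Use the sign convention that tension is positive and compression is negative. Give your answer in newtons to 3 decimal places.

N=6 nodes, M=9 members, R=3 reactions → 2N=12, M+R=12
member 0 (0-1): L=3.2643, (cx,cy)=(0.3474,0.9377)
member 1 (0-2): L=1.9820, (cx,cy)=(1.0000,0.0000)
member 2 (1-2): L=3.1763, (cx,cy)=(0.2670,-0.9637)
member 3 (1-3): L=2.0196, (cx,cy)=(0.9779,-0.2090)
member 4 (2-3): L=2.8696, (cx,cy)=(0.3927,0.9196)
member 5 (2-4): L=2.0600, (cx,cy)=(1.0000,0.0000)
member 6 (3-4): L=2.7991, (cx,cy)=(0.3333,-0.9428)
member 7 (3-5): L=2.0913, (cx,cy)=(0.9998,0.0182)
member 8 (4-5): L=2.9167, (cx,cy)=(0.3970,0.9178)
solve A·x = −loads:
  F[0-1] = -3279.8588 N (compression)
  F[0-2] = +1427.0038 N (tension)
  F[1-2] = -1320.4267 N (compression)
  F[1-3] = -1098.7330 N (compression)
  F[2-3] = +1383.6786 N (tension)
  F[2-4] = +531.0511 N (tension)
  F[3-4] = -1593.1949 N (compression)
  F[3-5] = -0.0000 N (compression)
  F[4-5] = +0.0000 N (tension)
  Rx@0 = -287.6000 N
  Ry@0 = +3075.5865 N
  Ry@4 = +1502.0835 N

1383.679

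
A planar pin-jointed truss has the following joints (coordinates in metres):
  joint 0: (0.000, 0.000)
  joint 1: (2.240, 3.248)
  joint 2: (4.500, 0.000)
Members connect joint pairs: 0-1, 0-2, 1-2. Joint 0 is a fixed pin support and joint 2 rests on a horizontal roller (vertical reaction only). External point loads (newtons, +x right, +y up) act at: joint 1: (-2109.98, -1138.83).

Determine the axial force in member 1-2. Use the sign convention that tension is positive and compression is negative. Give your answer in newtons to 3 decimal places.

1164.720

N=3 nodes, M=3 members, R=3 reactions → 2N=6, M+R=6
member 0 (0-1): L=3.9455, (cx,cy)=(0.5677,0.8232)
member 1 (0-2): L=4.5000, (cx,cy)=(1.0000,0.0000)
member 2 (1-2): L=3.9569, (cx,cy)=(0.5712,-0.8208)
solve A·x = −loads:
  F[0-1] = -2544.7642 N (compression)
  F[0-2] = -665.2335 N (compression)
  F[1-2] = +1164.7196 N (tension)
  Rx@0 = +2109.9800 N
  Ry@0 = +2094.8824 N
  Ry@2 = -956.0524 N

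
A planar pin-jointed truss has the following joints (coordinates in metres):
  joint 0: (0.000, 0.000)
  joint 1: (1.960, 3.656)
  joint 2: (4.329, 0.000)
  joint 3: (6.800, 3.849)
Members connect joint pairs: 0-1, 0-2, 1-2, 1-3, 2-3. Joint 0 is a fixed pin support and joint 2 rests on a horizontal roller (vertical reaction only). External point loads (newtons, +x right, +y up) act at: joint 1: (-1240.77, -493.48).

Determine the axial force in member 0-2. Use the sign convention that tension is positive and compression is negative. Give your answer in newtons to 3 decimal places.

-534.222

N=4 nodes, M=5 members, R=3 reactions → 2N=8, M+R=8
member 0 (0-1): L=4.1482, (cx,cy)=(0.4725,0.8813)
member 1 (0-2): L=4.3290, (cx,cy)=(1.0000,0.0000)
member 2 (1-2): L=4.3564, (cx,cy)=(0.5438,-0.8392)
member 3 (1-3): L=4.8438, (cx,cy)=(0.9992,0.0398)
member 4 (2-3): L=4.5739, (cx,cy)=(0.5402,0.8415)
solve A·x = −loads:
  F[0-1] = -1495.3739 N (compression)
  F[0-2] = -534.2223 N (compression)
  F[1-2] = +982.3989 N (tension)
  F[1-3] = +0.0000 N (tension)
  F[2-3] = +0.0000 N (tension)
  Rx@0 = +1240.7700 N
  Ry@0 = +1317.9278 N
  Ry@2 = -824.4478 N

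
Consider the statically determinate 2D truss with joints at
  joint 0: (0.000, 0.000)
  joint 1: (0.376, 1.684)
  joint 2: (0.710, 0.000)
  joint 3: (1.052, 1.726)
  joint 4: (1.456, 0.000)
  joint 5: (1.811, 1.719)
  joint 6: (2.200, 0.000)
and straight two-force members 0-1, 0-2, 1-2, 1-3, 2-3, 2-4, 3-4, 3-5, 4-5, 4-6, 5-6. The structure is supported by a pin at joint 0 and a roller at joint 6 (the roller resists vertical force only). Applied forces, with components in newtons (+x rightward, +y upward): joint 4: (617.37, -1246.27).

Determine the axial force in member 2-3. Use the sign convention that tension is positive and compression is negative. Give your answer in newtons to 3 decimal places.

-418.542

N=7 nodes, M=11 members, R=3 reactions → 2N=14, M+R=14
member 0 (0-1): L=1.7255, (cx,cy)=(0.2179,0.9760)
member 1 (0-2): L=0.7100, (cx,cy)=(1.0000,0.0000)
member 2 (1-2): L=1.7168, (cx,cy)=(0.1945,-0.9809)
member 3 (1-3): L=0.6773, (cx,cy)=(0.9981,0.0620)
member 4 (2-3): L=1.7596, (cx,cy)=(0.1944,0.9809)
member 5 (2-4): L=0.7460, (cx,cy)=(1.0000,0.0000)
member 6 (3-4): L=1.7727, (cx,cy)=(0.2279,-0.9737)
member 7 (3-5): L=0.7590, (cx,cy)=(1.0000,-0.0092)
member 8 (4-5): L=1.7553, (cx,cy)=(0.2022,0.9793)
member 9 (4-6): L=0.7440, (cx,cy)=(1.0000,0.0000)
member 10 (5-6): L=1.7625, (cx,cy)=(0.2207,-0.9753)
solve A·x = −loads:
  F[0-1] = -431.8438 N (compression)
  F[0-2] = +711.4740 N (tension)
  F[1-2] = +418.5573 N (tension)
  F[1-3] = -175.8718 N (compression)
  F[2-3] = -418.5420 N (compression)
  F[2-4] = +874.2542 N (tension)
  F[3-4] = +436.2323 N (tension)
  F[3-5] = -356.3198 N (compression)
  F[4-5] = +838.8535 N (tension)
  F[4-6] = +186.6485 N (tension)
  F[5-6] = -845.6592 N (compression)
  Rx@0 = -617.3700 N
  Ry@0 = +421.4659 N
  Ry@6 = +824.8041 N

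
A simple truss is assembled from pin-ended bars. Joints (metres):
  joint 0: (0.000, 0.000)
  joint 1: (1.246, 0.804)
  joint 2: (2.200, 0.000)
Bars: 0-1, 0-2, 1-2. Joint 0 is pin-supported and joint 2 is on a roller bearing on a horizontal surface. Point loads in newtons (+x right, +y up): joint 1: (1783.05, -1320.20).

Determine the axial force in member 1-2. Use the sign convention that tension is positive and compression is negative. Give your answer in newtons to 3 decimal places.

-2171.427

N=3 nodes, M=3 members, R=3 reactions → 2N=6, M+R=6
member 0 (0-1): L=1.4829, (cx,cy)=(0.8403,0.5422)
member 1 (0-2): L=2.2000, (cx,cy)=(1.0000,0.0000)
member 2 (1-2): L=1.2476, (cx,cy)=(0.7647,-0.6444)
solve A·x = −loads:
  F[0-1] = +145.9585 N (tension)
  F[0-2] = +1660.4073 N (tension)
  F[1-2] = -2171.4273 N (compression)
  Rx@0 = -1783.0500 N
  Ry@0 = -79.1370 N
  Ry@2 = +1399.3370 N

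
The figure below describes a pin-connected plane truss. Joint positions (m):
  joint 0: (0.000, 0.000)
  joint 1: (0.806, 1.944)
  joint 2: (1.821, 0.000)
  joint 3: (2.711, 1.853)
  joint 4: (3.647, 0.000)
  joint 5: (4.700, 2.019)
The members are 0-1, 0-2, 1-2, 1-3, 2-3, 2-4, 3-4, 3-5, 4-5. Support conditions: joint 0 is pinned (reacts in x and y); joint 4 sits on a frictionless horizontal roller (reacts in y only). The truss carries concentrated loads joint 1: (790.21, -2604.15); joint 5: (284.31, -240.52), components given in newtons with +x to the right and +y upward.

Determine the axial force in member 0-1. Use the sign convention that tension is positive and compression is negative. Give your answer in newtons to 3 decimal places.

-1494.525

N=6 nodes, M=9 members, R=3 reactions → 2N=12, M+R=12
member 0 (0-1): L=2.1045, (cx,cy)=(0.3830,0.9238)
member 1 (0-2): L=1.8210, (cx,cy)=(1.0000,0.0000)
member 2 (1-2): L=2.1930, (cx,cy)=(0.4628,-0.8864)
member 3 (1-3): L=1.9072, (cx,cy)=(0.9989,-0.0477)
member 4 (2-3): L=2.0557, (cx,cy)=(0.4330,0.9014)
member 5 (2-4): L=1.8260, (cx,cy)=(1.0000,0.0000)
member 6 (3-4): L=2.0760, (cx,cy)=(0.4509,-0.8926)
member 7 (3-5): L=1.9959, (cx,cy)=(0.9965,0.0832)
member 8 (4-5): L=2.2771, (cx,cy)=(0.4624,0.8867)
solve A·x = −loads:
  F[0-1] = -1494.5254 N (compression)
  F[0-2] = +1646.9161 N (tension)
  F[1-2] = -1340.3228 N (compression)
  F[1-3] = -743.1097 N (compression)
  F[2-3] = +1318.0635 N (tension)
  F[2-4] = +455.9145 N (tension)
  F[3-4] = -1330.7666 N (compression)
  F[3-5] = +429.8887 N (tension)
  F[4-5] = -311.5910 N (compression)
  Rx@0 = -1074.5200 N
  Ry@0 = +1380.5683 N
  Ry@4 = +1464.1017 N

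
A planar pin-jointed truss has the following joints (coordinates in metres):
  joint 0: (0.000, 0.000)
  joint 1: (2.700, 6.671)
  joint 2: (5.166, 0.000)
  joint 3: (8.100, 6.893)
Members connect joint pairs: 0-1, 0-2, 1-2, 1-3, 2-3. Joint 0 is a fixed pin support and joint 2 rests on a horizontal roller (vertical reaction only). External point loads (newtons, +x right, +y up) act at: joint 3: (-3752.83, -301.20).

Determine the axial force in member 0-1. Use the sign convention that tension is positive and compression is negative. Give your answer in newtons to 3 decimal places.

N=4 nodes, M=5 members, R=3 reactions → 2N=8, M+R=8
member 0 (0-1): L=7.1967, (cx,cy)=(0.3752,0.9270)
member 1 (0-2): L=5.1660, (cx,cy)=(1.0000,0.0000)
member 2 (1-2): L=7.1122, (cx,cy)=(0.3467,-0.9380)
member 3 (1-3): L=5.4046, (cx,cy)=(0.9992,0.0411)
member 4 (2-3): L=7.4914, (cx,cy)=(0.3916,0.9201)
solve A·x = −loads:
  F[0-1] = -5217.4501 N (compression)
  F[0-2] = -1795.3843 N (compression)
  F[1-2] = +4994.5052 N (tension)
  F[1-3] = -3692.2974 N (compression)
  F[2-3] = -162.5161 N (compression)
  Rx@0 = +3752.8300 N
  Ry@0 = +4836.3408 N
  Ry@2 = -4535.1408 N

-5217.450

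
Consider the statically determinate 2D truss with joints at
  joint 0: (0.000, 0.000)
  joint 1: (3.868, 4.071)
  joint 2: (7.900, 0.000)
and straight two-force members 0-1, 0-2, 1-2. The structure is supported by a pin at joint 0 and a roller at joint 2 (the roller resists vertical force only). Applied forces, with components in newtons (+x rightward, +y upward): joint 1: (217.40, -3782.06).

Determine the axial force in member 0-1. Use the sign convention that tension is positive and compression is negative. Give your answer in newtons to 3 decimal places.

N=3 nodes, M=3 members, R=3 reactions → 2N=6, M+R=6
member 0 (0-1): L=5.6156, (cx,cy)=(0.6888,0.7250)
member 1 (0-2): L=7.9000, (cx,cy)=(1.0000,0.0000)
member 2 (1-2): L=5.7298, (cx,cy)=(0.7037,-0.7105)
solve A·x = −loads:
  F[0-1] = -2508.1119 N (compression)
  F[0-2] = +1944.9898 N (tension)
  F[1-2] = -2763.9659 N (compression)
  Rx@0 = -217.4000 N
  Ry@0 = +1818.2570 N
  Ry@2 = +1963.8030 N

-2508.112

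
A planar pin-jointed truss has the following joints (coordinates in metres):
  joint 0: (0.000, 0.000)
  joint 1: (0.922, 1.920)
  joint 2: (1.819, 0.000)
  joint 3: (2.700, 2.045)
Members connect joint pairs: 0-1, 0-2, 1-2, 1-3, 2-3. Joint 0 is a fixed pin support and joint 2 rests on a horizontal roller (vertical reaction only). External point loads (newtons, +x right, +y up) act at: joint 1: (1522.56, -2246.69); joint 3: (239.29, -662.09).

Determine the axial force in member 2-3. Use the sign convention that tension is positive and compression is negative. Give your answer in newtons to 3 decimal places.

N=4 nodes, M=5 members, R=3 reactions → 2N=8, M+R=8
member 0 (0-1): L=2.1299, (cx,cy)=(0.4329,0.9014)
member 1 (0-2): L=1.8190, (cx,cy)=(1.0000,0.0000)
member 2 (1-2): L=2.1192, (cx,cy)=(0.4233,-0.9060)
member 3 (1-3): L=1.7824, (cx,cy)=(0.9975,0.0701)
member 4 (2-3): L=2.2267, (cx,cy)=(0.3957,0.9184)
solve A·x = −loads:
  F[0-1] = +1207.9275 N (tension)
  F[0-2] = +1238.9579 N (tension)
  F[1-2] = -3639.6691 N (compression)
  F[1-3] = +542.2406 N (tension)
  F[2-3] = -762.3232 N (compression)
  Rx@0 = -1761.8500 N
  Ry@0 = -1088.8860 N
  Ry@2 = +3997.6660 N

-762.323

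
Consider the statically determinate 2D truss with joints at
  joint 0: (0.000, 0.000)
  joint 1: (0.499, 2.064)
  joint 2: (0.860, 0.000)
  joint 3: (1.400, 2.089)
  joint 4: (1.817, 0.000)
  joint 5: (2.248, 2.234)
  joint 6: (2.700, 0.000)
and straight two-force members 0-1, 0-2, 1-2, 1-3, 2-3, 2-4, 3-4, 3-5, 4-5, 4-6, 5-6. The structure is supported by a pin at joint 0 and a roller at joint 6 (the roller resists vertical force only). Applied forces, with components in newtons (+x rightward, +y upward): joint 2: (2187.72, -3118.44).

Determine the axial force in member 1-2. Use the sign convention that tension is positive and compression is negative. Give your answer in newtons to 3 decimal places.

N=7 nodes, M=11 members, R=3 reactions → 2N=14, M+R=14
member 0 (0-1): L=2.1235, (cx,cy)=(0.2350,0.9720)
member 1 (0-2): L=0.8600, (cx,cy)=(1.0000,0.0000)
member 2 (1-2): L=2.0953, (cx,cy)=(0.1723,-0.9850)
member 3 (1-3): L=0.9013, (cx,cy)=(0.9996,0.0277)
member 4 (2-3): L=2.1577, (cx,cy)=(0.2503,0.9682)
member 5 (2-4): L=0.9570, (cx,cy)=(1.0000,0.0000)
member 6 (3-4): L=2.1302, (cx,cy)=(0.1958,-0.9807)
member 7 (3-5): L=0.8603, (cx,cy)=(0.9857,0.1685)
member 8 (4-5): L=2.2752, (cx,cy)=(0.1894,0.9819)
member 9 (4-6): L=0.8830, (cx,cy)=(1.0000,0.0000)
member 10 (5-6): L=2.2793, (cx,cy)=(0.1983,-0.9801)
solve A·x = −loads:
  F[0-1] = -2186.3845 N (compression)
  F[0-2] = +2701.5060 N (tension)
  F[1-2] = +2132.5978 N (tension)
  F[1-3] = -881.5456 N (compression)
  F[2-3] = +1051.1846 N (tension)
  F[2-4] = +618.1260 N (tension)
  F[3-4] = -1083.6677 N (compression)
  F[3-5] = -411.8850 N (compression)
  F[4-5] = +1082.2985 N (tension)
  F[4-6] = +200.9682 N (tension)
  F[5-6] = -1013.4077 N (compression)
  Rx@0 = -2187.7200 N
  Ry@0 = +2125.1591 N
  Ry@6 = +993.2809 N

2132.598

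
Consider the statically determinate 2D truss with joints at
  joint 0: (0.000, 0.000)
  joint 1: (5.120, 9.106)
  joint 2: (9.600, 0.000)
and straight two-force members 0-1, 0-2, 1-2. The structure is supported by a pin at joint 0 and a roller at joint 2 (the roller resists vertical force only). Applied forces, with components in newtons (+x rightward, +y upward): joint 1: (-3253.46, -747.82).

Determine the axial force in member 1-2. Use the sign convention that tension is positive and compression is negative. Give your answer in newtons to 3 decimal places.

N=3 nodes, M=3 members, R=3 reactions → 2N=6, M+R=6
member 0 (0-1): L=10.4467, (cx,cy)=(0.4901,0.8717)
member 1 (0-2): L=9.6000, (cx,cy)=(1.0000,0.0000)
member 2 (1-2): L=10.1484, (cx,cy)=(0.4414,-0.8973)
solve A·x = −loads:
  F[0-1] = -3940.7744 N (compression)
  F[0-2] = -1322.0600 N (compression)
  F[1-2] = +2994.8145 N (tension)
  Rx@0 = +3253.4600 N
  Ry@0 = +3435.0250 N
  Ry@2 = -2687.2050 N

2994.814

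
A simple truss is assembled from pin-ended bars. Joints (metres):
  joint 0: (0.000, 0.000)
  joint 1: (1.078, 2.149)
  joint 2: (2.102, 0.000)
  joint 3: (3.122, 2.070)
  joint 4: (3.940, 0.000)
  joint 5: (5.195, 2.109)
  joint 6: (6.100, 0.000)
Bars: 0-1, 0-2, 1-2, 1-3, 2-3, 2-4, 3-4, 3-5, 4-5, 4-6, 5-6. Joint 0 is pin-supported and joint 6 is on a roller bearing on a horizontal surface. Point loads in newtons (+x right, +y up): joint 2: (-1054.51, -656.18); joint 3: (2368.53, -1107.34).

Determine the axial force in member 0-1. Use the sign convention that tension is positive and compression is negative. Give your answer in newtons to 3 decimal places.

-186.743

N=7 nodes, M=11 members, R=3 reactions → 2N=14, M+R=14
member 0 (0-1): L=2.4042, (cx,cy)=(0.4484,0.8938)
member 1 (0-2): L=2.1020, (cx,cy)=(1.0000,0.0000)
member 2 (1-2): L=2.3805, (cx,cy)=(0.4302,-0.9028)
member 3 (1-3): L=2.0455, (cx,cy)=(0.9993,-0.0386)
member 4 (2-3): L=2.3077, (cx,cy)=(0.4420,0.8970)
member 5 (2-4): L=1.8380, (cx,cy)=(1.0000,0.0000)
member 6 (3-4): L=2.2258, (cx,cy)=(0.3675,-0.9300)
member 7 (3-5): L=2.0734, (cx,cy)=(0.9998,0.0188)
member 8 (4-5): L=2.4542, (cx,cy)=(0.5114,0.8594)
member 9 (4-6): L=2.1600, (cx,cy)=(1.0000,0.0000)
member 10 (5-6): L=2.2950, (cx,cy)=(0.3943,-0.9190)
solve A·x = −loads:
  F[0-1] = -186.7434 N (compression)
  F[0-2] = +1397.7516 N (tension)
  F[1-2] = +192.0220 N (tension)
  F[1-3] = -166.4563 N (compression)
  F[2-3] = +538.2667 N (tension)
  F[2-4] = +2296.9450 N (tension)
  F[3-4] = -1750.1949 N (compression)
  F[3-5] = -1654.0160 N (compression)
  F[4-5] = +1894.1055 N (tension)
  F[4-6] = +685.1225 N (tension)
  F[5-6] = -1737.3906 N (compression)
  Rx@0 = -1314.0200 N
  Ry@0 = +166.9195 N
  Ry@6 = +1596.6005 N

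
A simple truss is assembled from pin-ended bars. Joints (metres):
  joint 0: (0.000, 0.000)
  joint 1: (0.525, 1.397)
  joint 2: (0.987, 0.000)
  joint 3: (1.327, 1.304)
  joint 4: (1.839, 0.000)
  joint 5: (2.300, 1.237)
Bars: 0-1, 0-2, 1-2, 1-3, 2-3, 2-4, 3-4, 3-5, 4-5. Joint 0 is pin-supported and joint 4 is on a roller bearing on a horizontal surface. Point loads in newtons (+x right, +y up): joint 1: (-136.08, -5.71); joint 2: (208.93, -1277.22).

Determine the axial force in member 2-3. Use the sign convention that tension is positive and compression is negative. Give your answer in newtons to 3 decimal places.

N=6 nodes, M=9 members, R=3 reactions → 2N=12, M+R=12
member 0 (0-1): L=1.4924, (cx,cy)=(0.3518,0.9361)
member 1 (0-2): L=0.9870, (cx,cy)=(1.0000,0.0000)
member 2 (1-2): L=1.4714, (cx,cy)=(0.3140,-0.9494)
member 3 (1-3): L=0.8074, (cx,cy)=(0.9933,-0.1152)
member 4 (2-3): L=1.3476, (cx,cy)=(0.2523,0.9676)
member 5 (2-4): L=0.8520, (cx,cy)=(1.0000,0.0000)
member 6 (3-4): L=1.4009, (cx,cy)=(0.3655,-0.9308)
member 7 (3-5): L=0.9753, (cx,cy)=(0.9976,-0.0687)
member 8 (4-5): L=1.3201, (cx,cy)=(0.3492,0.9370)
solve A·x = −loads:
  F[0-1] = -746.9260 N (compression)
  F[0-2] = +335.6068 N (tension)
  F[1-2] = +775.6280 N (tension)
  F[1-3] = -372.6924 N (compression)
  F[2-3] = +558.8979 N (tension)
  F[2-4] = +229.2011 N (tension)
  F[3-4] = -627.1310 N (compression)
  F[3-5] = -0.0000 N (compression)
  F[4-5] = +0.0000 N (tension)
  Rx@0 = -72.8500 N
  Ry@0 = +699.1833 N
  Ry@4 = +583.7467 N

558.898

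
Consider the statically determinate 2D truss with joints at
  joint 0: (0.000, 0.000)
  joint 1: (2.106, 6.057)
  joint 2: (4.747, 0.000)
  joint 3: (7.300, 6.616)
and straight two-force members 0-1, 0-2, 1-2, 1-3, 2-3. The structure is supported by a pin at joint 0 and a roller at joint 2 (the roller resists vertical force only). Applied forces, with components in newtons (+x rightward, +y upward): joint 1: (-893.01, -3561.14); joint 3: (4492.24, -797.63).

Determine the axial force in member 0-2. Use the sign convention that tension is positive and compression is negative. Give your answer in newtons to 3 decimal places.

2358.224

N=4 nodes, M=5 members, R=3 reactions → 2N=8, M+R=8
member 0 (0-1): L=6.4127, (cx,cy)=(0.3284,0.9445)
member 1 (0-2): L=4.7470, (cx,cy)=(1.0000,0.0000)
member 2 (1-2): L=6.6077, (cx,cy)=(0.3997,-0.9167)
member 3 (1-3): L=5.2240, (cx,cy)=(0.9943,0.1070)
member 4 (2-3): L=7.0915, (cx,cy)=(0.3600,0.9329)
solve A·x = −loads:
  F[0-1] = +3778.8108 N (tension)
  F[0-2] = +2358.2241 N (tension)
  F[1-2] = -7190.6947 N (compression)
  F[1-3] = +5036.9364 N (tension)
  F[2-3] = -1432.6762 N (compression)
  Rx@0 = -3599.2300 N
  Ry@0 = -3569.2178 N
  Ry@2 = +7927.9878 N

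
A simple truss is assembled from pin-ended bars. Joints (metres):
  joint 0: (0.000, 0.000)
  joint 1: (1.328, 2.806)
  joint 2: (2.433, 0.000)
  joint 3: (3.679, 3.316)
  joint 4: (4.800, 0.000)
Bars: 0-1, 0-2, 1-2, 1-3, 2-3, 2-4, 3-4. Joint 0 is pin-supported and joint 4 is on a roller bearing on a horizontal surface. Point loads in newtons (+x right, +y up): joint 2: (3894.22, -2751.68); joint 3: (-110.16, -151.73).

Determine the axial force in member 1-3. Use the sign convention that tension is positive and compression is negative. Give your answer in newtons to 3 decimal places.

N=5 nodes, M=7 members, R=3 reactions → 2N=10, M+R=10
member 0 (0-1): L=3.1044, (cx,cy)=(0.4278,0.9039)
member 1 (0-2): L=2.4330, (cx,cy)=(1.0000,0.0000)
member 2 (1-2): L=3.0157, (cx,cy)=(0.3664,-0.9305)
member 3 (1-3): L=2.4057, (cx,cy)=(0.9773,0.2120)
member 4 (2-3): L=3.5424, (cx,cy)=(0.3517,0.9361)
member 5 (2-4): L=2.3670, (cx,cy)=(1.0000,0.0000)
member 6 (3-4): L=3.5004, (cx,cy)=(0.3203,-0.9473)
solve A·x = −loads:
  F[0-1] = -1624.6142 N (compression)
  F[0-2] = +4479.0402 N (tension)
  F[1-2] = +1304.7317 N (tension)
  F[1-3] = -1200.3323 N (compression)
  F[2-3] = +1642.6595 N (tension)
  F[2-4] = +485.0963 N (tension)
  F[3-4] = -1514.7280 N (compression)
  Rx@0 = -3784.0600 N
  Ry@0 = +1468.4597 N
  Ry@4 = +1434.9503 N

-1200.332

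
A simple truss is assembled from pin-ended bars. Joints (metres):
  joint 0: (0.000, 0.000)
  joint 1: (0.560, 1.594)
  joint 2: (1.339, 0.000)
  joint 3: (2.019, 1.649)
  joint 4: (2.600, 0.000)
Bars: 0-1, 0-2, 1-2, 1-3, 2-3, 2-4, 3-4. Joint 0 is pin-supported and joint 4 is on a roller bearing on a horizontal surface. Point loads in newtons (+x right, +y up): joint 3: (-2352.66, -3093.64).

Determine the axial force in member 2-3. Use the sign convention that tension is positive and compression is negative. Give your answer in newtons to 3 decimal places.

N=5 nodes, M=7 members, R=3 reactions → 2N=10, M+R=10
member 0 (0-1): L=1.6895, (cx,cy)=(0.3315,0.9435)
member 1 (0-2): L=1.3390, (cx,cy)=(1.0000,0.0000)
member 2 (1-2): L=1.7742, (cx,cy)=(0.4391,-0.8984)
member 3 (1-3): L=1.4600, (cx,cy)=(0.9993,0.0377)
member 4 (2-3): L=1.7837, (cx,cy)=(0.3812,0.9245)
member 5 (2-4): L=1.2610, (cx,cy)=(1.0000,0.0000)
member 6 (3-4): L=1.7484, (cx,cy)=(0.3323,-0.9432)
solve A·x = −loads:
  F[0-1] = -2314.2639 N (compression)
  F[0-2] = -1585.5798 N (compression)
  F[1-2] = +2354.6677 N (tension)
  F[1-3] = -1802.2438 N (compression)
  F[2-3] = -2288.3637 N (compression)
  F[2-4] = +320.6955 N (tension)
  F[3-4] = -965.0449 N (compression)
  Rx@0 = +2352.6600 N
  Ry@0 = +2183.4389 N
  Ry@4 = +910.2011 N

-2288.364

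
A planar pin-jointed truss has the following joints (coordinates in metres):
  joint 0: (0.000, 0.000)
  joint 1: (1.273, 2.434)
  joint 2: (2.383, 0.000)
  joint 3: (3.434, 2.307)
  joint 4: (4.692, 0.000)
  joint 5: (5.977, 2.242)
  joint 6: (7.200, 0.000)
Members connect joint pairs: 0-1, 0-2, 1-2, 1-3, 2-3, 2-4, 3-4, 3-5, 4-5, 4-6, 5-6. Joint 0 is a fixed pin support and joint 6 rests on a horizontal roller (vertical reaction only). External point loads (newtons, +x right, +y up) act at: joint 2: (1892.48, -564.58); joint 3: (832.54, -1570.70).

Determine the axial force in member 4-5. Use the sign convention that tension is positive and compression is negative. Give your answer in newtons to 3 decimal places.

1347.238

N=7 nodes, M=11 members, R=3 reactions → 2N=14, M+R=14
member 0 (0-1): L=2.7468, (cx,cy)=(0.4634,0.8861)
member 1 (0-2): L=2.3830, (cx,cy)=(1.0000,0.0000)
member 2 (1-2): L=2.6752, (cx,cy)=(0.4149,-0.9099)
member 3 (1-3): L=2.1647, (cx,cy)=(0.9983,-0.0587)
member 4 (2-3): L=2.5351, (cx,cy)=(0.4146,0.9100)
member 5 (2-4): L=2.3090, (cx,cy)=(1.0000,0.0000)
member 6 (3-4): L=2.6277, (cx,cy)=(0.4787,-0.8780)
member 7 (3-5): L=2.5438, (cx,cy)=(0.9997,-0.0256)
member 8 (4-5): L=2.5841, (cx,cy)=(0.4973,0.8676)
member 9 (4-6): L=2.5080, (cx,cy)=(1.0000,0.0000)
member 10 (5-6): L=2.5539, (cx,cy)=(0.4789,-0.8779)
solve A·x = −loads:
  F[0-1] = -1052.3627 N (compression)
  F[0-2] = +3212.7366 N (tension)
  F[1-2] = +1085.5110 N (tension)
  F[1-3] = -939.7455 N (compression)
  F[2-3] = -464.9113 N (compression)
  F[2-4] = +1963.4077 N (tension)
  F[3-4] = -1331.3490 N (compression)
  F[3-5] = -1326.4635 N (compression)
  F[4-5] = +1347.2379 N (tension)
  F[4-6] = +656.0978 N (tension)
  F[5-6] = -1370.0686 N (compression)
  Rx@0 = -2725.0200 N
  Ry@0 = +932.5234 N
  Ry@6 = +1202.7566 N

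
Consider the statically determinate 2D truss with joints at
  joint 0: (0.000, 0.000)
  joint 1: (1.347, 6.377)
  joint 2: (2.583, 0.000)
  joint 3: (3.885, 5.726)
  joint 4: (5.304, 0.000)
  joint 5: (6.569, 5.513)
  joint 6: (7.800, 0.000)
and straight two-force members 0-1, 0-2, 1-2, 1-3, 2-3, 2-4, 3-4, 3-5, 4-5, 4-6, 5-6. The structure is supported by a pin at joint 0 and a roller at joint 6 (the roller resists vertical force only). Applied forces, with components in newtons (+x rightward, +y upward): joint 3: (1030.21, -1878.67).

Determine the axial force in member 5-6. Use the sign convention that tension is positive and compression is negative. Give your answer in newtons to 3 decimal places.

N=7 nodes, M=11 members, R=3 reactions → 2N=14, M+R=14
member 0 (0-1): L=6.5177, (cx,cy)=(0.2067,0.9784)
member 1 (0-2): L=2.5830, (cx,cy)=(1.0000,0.0000)
member 2 (1-2): L=6.4957, (cx,cy)=(0.1903,-0.9817)
member 3 (1-3): L=2.6202, (cx,cy)=(0.9686,-0.2485)
member 4 (2-3): L=5.8722, (cx,cy)=(0.2217,0.9751)
member 5 (2-4): L=2.7210, (cx,cy)=(1.0000,0.0000)
member 6 (3-4): L=5.8992, (cx,cy)=(0.2405,-0.9706)
member 7 (3-5): L=2.6924, (cx,cy)=(0.9969,-0.0791)
member 8 (4-5): L=5.6563, (cx,cy)=(0.2236,0.9747)
member 9 (4-6): L=2.4960, (cx,cy)=(1.0000,0.0000)
member 10 (5-6): L=5.6488, (cx,cy)=(0.2179,-0.9760)
solve A·x = −loads:
  F[0-1] = -190.7869 N (compression)
  F[0-2] = +1069.6395 N (tension)
  F[1-2] = +210.9304 N (tension)
  F[1-3] = -82.1411 N (compression)
  F[2-3] = -212.3625 N (compression)
  F[2-4] = +1156.8613 N (tension)
  F[3-4] = -1681.6716 N (compression)
  F[3-5] = -754.7160 N (compression)
  F[4-5] = +1674.7157 N (tension)
  F[4-6] = +377.8078 N (tension)
  F[5-6] = -1733.6694 N (compression)
  Rx@0 = -1030.2100 N
  Ry@0 = +186.6680 N
  Ry@6 = +1692.0020 N

-1733.669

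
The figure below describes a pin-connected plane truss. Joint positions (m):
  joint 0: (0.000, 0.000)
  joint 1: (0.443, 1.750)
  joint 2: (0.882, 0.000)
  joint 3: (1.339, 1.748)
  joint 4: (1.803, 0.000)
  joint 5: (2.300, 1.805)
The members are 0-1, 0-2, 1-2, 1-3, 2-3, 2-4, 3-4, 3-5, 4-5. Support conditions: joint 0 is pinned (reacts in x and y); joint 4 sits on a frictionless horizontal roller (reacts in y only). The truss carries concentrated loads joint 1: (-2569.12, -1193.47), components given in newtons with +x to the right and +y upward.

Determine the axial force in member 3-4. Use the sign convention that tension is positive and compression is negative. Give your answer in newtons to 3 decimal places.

2276.563

N=6 nodes, M=9 members, R=3 reactions → 2N=12, M+R=12
member 0 (0-1): L=1.8052, (cx,cy)=(0.2454,0.9694)
member 1 (0-2): L=0.8820, (cx,cy)=(1.0000,0.0000)
member 2 (1-2): L=1.8042, (cx,cy)=(0.2433,-0.9699)
member 3 (1-3): L=0.8960, (cx,cy)=(1.0000,-0.0022)
member 4 (2-3): L=1.8068, (cx,cy)=(0.2529,0.9675)
member 5 (2-4): L=0.9210, (cx,cy)=(1.0000,0.0000)
member 6 (3-4): L=1.8085, (cx,cy)=(0.2566,-0.9665)
member 7 (3-5): L=0.9627, (cx,cy)=(0.9982,0.0592)
member 8 (4-5): L=1.8722, (cx,cy)=(0.2655,0.9641)
solve A·x = −loads:
  F[0-1] = -3500.8843 N (compression)
  F[0-2] = -1709.9957 N (compression)
  F[1-2] = +2265.8730 N (tension)
  F[1-3] = +1158.6708 N (tension)
  F[2-3] = -2271.6452 N (compression)
  F[2-4] = -584.0778 N (compression)
  F[3-4] = +2276.5632 N (tension)
  F[3-5] = +0.0000 N (tension)
  F[4-5] = +0.0000 N (tension)
  Rx@0 = +2569.1200 N
  Ry@0 = +3393.8321 N
  Ry@4 = -2200.3621 N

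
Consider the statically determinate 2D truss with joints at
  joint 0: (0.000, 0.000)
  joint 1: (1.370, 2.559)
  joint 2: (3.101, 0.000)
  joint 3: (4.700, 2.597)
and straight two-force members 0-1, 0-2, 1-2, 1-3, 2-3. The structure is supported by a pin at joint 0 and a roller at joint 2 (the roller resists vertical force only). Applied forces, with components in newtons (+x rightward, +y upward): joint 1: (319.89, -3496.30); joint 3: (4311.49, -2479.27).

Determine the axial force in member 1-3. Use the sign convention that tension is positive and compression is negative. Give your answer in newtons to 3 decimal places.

N=4 nodes, M=5 members, R=3 reactions → 2N=8, M+R=8
member 0 (0-1): L=2.9027, (cx,cy)=(0.4720,0.8816)
member 1 (0-2): L=3.1010, (cx,cy)=(1.0000,0.0000)
member 2 (1-2): L=3.0895, (cx,cy)=(0.5603,-0.8283)
member 3 (1-3): L=3.3302, (cx,cy)=(0.9999,0.0114)
member 4 (2-3): L=3.0498, (cx,cy)=(0.5243,0.8515)
solve A·x = −loads:
  F[0-1] = +3631.4122 N (tension)
  F[0-2] = +2917.4174 N (tension)
  F[1-2] = -8005.2123 N (compression)
  F[1-3] = +5879.6940 N (tension)
  F[2-3] = -2990.3209 N (compression)
  Rx@0 = -4631.3800 N
  Ry@0 = -3201.4819 N
  Ry@2 = +9177.0519 N

5879.694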